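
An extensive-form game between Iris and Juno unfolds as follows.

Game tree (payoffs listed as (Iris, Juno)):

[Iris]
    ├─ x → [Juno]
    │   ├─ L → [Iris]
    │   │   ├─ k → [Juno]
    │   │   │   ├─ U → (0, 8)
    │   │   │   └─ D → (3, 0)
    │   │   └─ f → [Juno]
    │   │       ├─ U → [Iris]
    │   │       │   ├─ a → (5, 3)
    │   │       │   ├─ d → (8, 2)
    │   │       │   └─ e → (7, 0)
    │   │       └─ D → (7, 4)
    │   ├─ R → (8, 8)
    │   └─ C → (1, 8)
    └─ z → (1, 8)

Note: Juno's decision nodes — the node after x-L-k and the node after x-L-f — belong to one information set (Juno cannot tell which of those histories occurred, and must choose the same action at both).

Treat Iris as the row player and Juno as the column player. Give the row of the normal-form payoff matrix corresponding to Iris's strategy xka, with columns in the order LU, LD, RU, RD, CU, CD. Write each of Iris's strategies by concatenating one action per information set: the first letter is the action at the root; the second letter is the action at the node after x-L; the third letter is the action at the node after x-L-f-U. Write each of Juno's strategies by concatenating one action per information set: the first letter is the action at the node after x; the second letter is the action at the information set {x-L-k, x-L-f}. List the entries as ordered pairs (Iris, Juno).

(0,8) (3,0) (8,8) (8,8) (1,8) (1,8)

vs LU: Iris plays x → Juno plays L at [x] → Iris plays k at [x-L] → Juno plays U at [x-L-k] → (0, 8)
vs LD: Iris plays x → Juno plays L at [x] → Iris plays k at [x-L] → Juno plays D at [x-L-k] → (3, 0)
vs RU: Iris plays x → Juno plays R at [x] → (8, 8)
vs RD: Iris plays x → Juno plays R at [x] → (8, 8)
vs CU: Iris plays x → Juno plays C at [x] → (1, 8)
vs CD: Iris plays x → Juno plays C at [x] → (1, 8)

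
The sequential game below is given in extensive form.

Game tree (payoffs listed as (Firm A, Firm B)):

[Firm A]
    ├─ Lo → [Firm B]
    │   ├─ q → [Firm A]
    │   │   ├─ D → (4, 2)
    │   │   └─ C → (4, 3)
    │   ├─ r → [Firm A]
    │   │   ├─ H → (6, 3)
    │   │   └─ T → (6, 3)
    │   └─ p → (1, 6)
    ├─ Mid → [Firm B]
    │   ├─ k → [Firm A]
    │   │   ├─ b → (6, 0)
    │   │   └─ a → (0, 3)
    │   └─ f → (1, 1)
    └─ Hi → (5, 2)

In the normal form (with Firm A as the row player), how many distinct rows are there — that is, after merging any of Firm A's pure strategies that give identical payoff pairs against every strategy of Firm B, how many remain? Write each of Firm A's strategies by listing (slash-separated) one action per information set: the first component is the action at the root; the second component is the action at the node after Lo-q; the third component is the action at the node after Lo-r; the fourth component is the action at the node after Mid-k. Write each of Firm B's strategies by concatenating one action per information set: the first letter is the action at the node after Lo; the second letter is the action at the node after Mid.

5

Firm A has 24 pure strategies: Lo/D/H/b, Lo/D/H/a, Lo/D/T/b, Lo/D/T/a, Lo/C/H/b, Lo/C/H/a, Lo/C/T/b, Lo/C/T/a, Mid/D/H/b, Mid/D/H/a, Mid/D/T/b, Mid/D/T/a, Mid/C/H/b, Mid/C/H/a, Mid/C/T/b, Mid/C/T/a, Hi/D/H/b, Hi/D/H/a, Hi/D/T/b, Hi/D/T/a, Hi/C/H/b, Hi/C/H/a, Hi/C/T/b, Hi/C/T/a. Columns: qk, qf, rk, rf, pk, pf.
{Lo/D/H/b, Lo/D/H/a, Lo/D/T/b, Lo/D/T/a} → row (4,2) (4,2) (6,3) (6,3) (1,6) (1,6)
{Lo/C/H/b, Lo/C/H/a, Lo/C/T/b, Lo/C/T/a} → row (4,3) (4,3) (6,3) (6,3) (1,6) (1,6)
{Mid/D/H/b, Mid/D/T/b, Mid/C/H/b, Mid/C/T/b} → row (6,0) (1,1) (6,0) (1,1) (6,0) (1,1)
{Mid/D/H/a, Mid/D/T/a, Mid/C/H/a, Mid/C/T/a} → row (0,3) (1,1) (0,3) (1,1) (0,3) (1,1)
{Hi/D/H/b, Hi/D/H/a, Hi/D/T/b, Hi/D/T/a, Hi/C/H/b, Hi/C/H/a, Hi/C/T/b, Hi/C/T/a} → row (5,2) (5,2) (5,2) (5,2) (5,2) (5,2)
That's 5 distinct rows out of 24 strategies.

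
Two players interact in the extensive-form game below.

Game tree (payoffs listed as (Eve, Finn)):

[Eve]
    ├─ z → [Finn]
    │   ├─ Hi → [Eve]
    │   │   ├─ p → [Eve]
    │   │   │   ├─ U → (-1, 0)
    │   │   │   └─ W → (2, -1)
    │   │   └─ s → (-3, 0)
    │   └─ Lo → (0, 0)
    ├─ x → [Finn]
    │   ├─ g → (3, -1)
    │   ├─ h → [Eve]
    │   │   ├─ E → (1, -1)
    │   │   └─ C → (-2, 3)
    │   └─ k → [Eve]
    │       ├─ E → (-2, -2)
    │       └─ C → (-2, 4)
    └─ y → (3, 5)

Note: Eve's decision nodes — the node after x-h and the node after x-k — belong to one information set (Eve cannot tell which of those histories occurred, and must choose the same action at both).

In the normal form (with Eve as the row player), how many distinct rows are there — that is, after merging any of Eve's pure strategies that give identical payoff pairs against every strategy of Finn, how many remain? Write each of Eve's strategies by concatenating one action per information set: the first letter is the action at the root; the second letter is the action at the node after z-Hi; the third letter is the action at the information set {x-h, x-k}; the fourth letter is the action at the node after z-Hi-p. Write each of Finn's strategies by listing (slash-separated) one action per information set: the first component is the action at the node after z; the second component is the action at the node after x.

Eve has 24 pure strategies: zpEU, zpEW, zpCU, zpCW, zsEU, zsEW, zsCU, zsCW, xpEU, xpEW, xpCU, xpCW, xsEU, xsEW, xsCU, xsCW, ypEU, ypEW, ypCU, ypCW, ysEU, ysEW, ysCU, ysCW. Columns: Hi/g, Hi/h, Hi/k, Lo/g, Lo/h, Lo/k.
{zpEU, zpCU} → row (-1,0) (-1,0) (-1,0) (0,0) (0,0) (0,0)
{zpEW, zpCW} → row (2,-1) (2,-1) (2,-1) (0,0) (0,0) (0,0)
{zsEU, zsEW, zsCU, zsCW} → row (-3,0) (-3,0) (-3,0) (0,0) (0,0) (0,0)
{xpEU, xpEW, xsEU, xsEW} → row (3,-1) (1,-1) (-2,-2) (3,-1) (1,-1) (-2,-2)
{xpCU, xpCW, xsCU, xsCW} → row (3,-1) (-2,3) (-2,4) (3,-1) (-2,3) (-2,4)
{ypEU, ypEW, ypCU, ypCW, ysEU, ysEW, ysCU, ysCW} → row (3,5) (3,5) (3,5) (3,5) (3,5) (3,5)
That's 6 distinct rows out of 24 strategies.

6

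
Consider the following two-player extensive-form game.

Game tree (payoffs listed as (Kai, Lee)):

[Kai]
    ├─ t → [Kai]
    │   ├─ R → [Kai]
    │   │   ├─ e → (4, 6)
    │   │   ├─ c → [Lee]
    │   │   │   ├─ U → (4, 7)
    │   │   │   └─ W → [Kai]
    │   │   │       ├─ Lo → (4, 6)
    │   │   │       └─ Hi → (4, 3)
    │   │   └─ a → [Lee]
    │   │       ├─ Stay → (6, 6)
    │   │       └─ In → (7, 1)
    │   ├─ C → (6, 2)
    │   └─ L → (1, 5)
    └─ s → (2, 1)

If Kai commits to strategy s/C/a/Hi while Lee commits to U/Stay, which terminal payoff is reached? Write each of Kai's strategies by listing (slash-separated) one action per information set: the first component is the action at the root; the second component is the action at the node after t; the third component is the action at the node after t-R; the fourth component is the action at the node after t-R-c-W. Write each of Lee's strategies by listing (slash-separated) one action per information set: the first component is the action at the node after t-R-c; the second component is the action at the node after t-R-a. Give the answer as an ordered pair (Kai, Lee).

(2, 1)

Trace the play path from the root:
  Kai plays s
→ terminal payoff (2, 1).
(Kai's choice at the node after t is never reached on this path, so it doesn't affect the outcome.)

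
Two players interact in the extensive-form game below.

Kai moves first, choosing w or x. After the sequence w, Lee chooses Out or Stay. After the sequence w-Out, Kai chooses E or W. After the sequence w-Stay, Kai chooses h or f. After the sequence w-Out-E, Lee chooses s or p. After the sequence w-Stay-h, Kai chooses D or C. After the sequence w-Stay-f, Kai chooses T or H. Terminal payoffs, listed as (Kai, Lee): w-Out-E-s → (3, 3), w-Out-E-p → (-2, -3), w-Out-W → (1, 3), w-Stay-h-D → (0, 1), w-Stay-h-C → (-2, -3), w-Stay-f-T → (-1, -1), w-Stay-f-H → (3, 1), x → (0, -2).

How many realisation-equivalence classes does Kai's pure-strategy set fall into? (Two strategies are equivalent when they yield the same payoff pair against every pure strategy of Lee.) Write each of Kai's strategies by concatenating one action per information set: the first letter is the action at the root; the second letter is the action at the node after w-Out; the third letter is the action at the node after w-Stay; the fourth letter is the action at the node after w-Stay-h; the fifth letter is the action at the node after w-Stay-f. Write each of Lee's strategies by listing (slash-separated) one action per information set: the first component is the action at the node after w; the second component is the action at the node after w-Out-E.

9

Kai has 32 pure strategies: wEhDT, wEhDH, wEhCT, wEhCH, wEfDT, wEfDH, wEfCT, wEfCH, wWhDT, wWhDH, wWhCT, wWhCH, wWfDT, wWfDH, wWfCT, wWfCH, xEhDT, xEhDH, xEhCT, xEhCH, xEfDT, xEfDH, xEfCT, xEfCH, xWhDT, xWhDH, xWhCT, xWhCH, xWfDT, xWfDH, xWfCT, xWfCH. Columns: Out/s, Out/p, Stay/s, Stay/p.
{wEhDT, wEhDH} → row (3,3) (-2,-3) (0,1) (0,1)
{wEhCT, wEhCH} → row (3,3) (-2,-3) (-2,-3) (-2,-3)
{wEfDT, wEfCT} → row (3,3) (-2,-3) (-1,-1) (-1,-1)
{wEfDH, wEfCH} → row (3,3) (-2,-3) (3,1) (3,1)
{wWhDT, wWhDH} → row (1,3) (1,3) (0,1) (0,1)
{wWhCT, wWhCH} → row (1,3) (1,3) (-2,-3) (-2,-3)
{wWfDT, wWfCT} → row (1,3) (1,3) (-1,-1) (-1,-1)
{wWfDH, wWfCH} → row (1,3) (1,3) (3,1) (3,1)
{xEhDT, xEhDH, xEhCT, xEhCH, xEfDT, xEfDH, xEfCT, xEfCH, xWhDT, xWhDH, xWhCT, xWhCH, xWfDT, xWfDH, xWfCT, xWfCH} → row (0,-2) (0,-2) (0,-2) (0,-2)
That's 9 distinct rows out of 32 strategies.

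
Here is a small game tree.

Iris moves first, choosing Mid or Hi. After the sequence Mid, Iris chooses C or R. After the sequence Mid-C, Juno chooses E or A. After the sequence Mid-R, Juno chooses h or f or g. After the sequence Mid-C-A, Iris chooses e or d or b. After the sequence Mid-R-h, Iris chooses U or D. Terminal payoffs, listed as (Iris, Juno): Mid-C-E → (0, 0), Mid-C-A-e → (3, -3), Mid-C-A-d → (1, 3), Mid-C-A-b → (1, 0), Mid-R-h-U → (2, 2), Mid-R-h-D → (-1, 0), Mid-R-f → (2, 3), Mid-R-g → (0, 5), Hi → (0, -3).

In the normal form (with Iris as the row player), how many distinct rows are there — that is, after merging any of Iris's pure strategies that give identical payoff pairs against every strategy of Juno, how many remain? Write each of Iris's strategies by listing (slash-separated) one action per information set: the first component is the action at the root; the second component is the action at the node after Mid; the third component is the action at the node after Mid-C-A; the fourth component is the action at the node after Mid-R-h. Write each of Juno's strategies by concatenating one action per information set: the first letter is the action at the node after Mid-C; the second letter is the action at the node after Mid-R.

Iris has 24 pure strategies: Mid/C/e/U, Mid/C/e/D, Mid/C/d/U, Mid/C/d/D, Mid/C/b/U, Mid/C/b/D, Mid/R/e/U, Mid/R/e/D, Mid/R/d/U, Mid/R/d/D, Mid/R/b/U, Mid/R/b/D, Hi/C/e/U, Hi/C/e/D, Hi/C/d/U, Hi/C/d/D, Hi/C/b/U, Hi/C/b/D, Hi/R/e/U, Hi/R/e/D, Hi/R/d/U, Hi/R/d/D, Hi/R/b/U, Hi/R/b/D. Columns: Eh, Ef, Eg, Ah, Af, Ag.
{Mid/C/e/U, Mid/C/e/D} → row (0,0) (0,0) (0,0) (3,-3) (3,-3) (3,-3)
{Mid/C/d/U, Mid/C/d/D} → row (0,0) (0,0) (0,0) (1,3) (1,3) (1,3)
{Mid/C/b/U, Mid/C/b/D} → row (0,0) (0,0) (0,0) (1,0) (1,0) (1,0)
{Mid/R/e/U, Mid/R/d/U, Mid/R/b/U} → row (2,2) (2,3) (0,5) (2,2) (2,3) (0,5)
{Mid/R/e/D, Mid/R/d/D, Mid/R/b/D} → row (-1,0) (2,3) (0,5) (-1,0) (2,3) (0,5)
{Hi/C/e/U, Hi/C/e/D, Hi/C/d/U, Hi/C/d/D, Hi/C/b/U, Hi/C/b/D, Hi/R/e/U, Hi/R/e/D, Hi/R/d/U, Hi/R/d/D, Hi/R/b/U, Hi/R/b/D} → row (0,-3) (0,-3) (0,-3) (0,-3) (0,-3) (0,-3)
That's 6 distinct rows out of 24 strategies.

6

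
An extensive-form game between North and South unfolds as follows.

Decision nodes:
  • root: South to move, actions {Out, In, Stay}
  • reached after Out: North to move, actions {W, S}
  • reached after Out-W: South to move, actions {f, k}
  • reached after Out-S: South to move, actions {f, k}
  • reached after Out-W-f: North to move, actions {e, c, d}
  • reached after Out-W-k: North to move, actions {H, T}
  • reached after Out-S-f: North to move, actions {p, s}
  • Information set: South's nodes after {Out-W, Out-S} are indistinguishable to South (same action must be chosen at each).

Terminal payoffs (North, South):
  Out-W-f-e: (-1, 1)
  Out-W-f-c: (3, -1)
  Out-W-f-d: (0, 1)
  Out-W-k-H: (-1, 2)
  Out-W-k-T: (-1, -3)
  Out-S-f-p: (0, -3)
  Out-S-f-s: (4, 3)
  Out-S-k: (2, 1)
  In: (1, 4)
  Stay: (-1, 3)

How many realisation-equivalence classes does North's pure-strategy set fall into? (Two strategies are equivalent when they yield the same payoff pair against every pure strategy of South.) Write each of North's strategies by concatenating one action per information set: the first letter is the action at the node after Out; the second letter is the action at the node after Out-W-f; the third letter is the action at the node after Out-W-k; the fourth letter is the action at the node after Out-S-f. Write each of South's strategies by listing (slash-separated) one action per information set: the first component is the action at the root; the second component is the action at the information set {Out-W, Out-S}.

8

North has 24 pure strategies: WeHp, WeHs, WeTp, WeTs, WcHp, WcHs, WcTp, WcTs, WdHp, WdHs, WdTp, WdTs, SeHp, SeHs, SeTp, SeTs, ScHp, ScHs, ScTp, ScTs, SdHp, SdHs, SdTp, SdTs. Columns: Out/f, Out/k, In/f, In/k, Stay/f, Stay/k.
{WeHp, WeHs} → row (-1,1) (-1,2) (1,4) (1,4) (-1,3) (-1,3)
{WeTp, WeTs} → row (-1,1) (-1,-3) (1,4) (1,4) (-1,3) (-1,3)
{WcHp, WcHs} → row (3,-1) (-1,2) (1,4) (1,4) (-1,3) (-1,3)
{WcTp, WcTs} → row (3,-1) (-1,-3) (1,4) (1,4) (-1,3) (-1,3)
{WdHp, WdHs} → row (0,1) (-1,2) (1,4) (1,4) (-1,3) (-1,3)
{WdTp, WdTs} → row (0,1) (-1,-3) (1,4) (1,4) (-1,3) (-1,3)
{SeHp, SeTp, ScHp, ScTp, SdHp, SdTp} → row (0,-3) (2,1) (1,4) (1,4) (-1,3) (-1,3)
{SeHs, SeTs, ScHs, ScTs, SdHs, SdTs} → row (4,3) (2,1) (1,4) (1,4) (-1,3) (-1,3)
That's 8 distinct rows out of 24 strategies.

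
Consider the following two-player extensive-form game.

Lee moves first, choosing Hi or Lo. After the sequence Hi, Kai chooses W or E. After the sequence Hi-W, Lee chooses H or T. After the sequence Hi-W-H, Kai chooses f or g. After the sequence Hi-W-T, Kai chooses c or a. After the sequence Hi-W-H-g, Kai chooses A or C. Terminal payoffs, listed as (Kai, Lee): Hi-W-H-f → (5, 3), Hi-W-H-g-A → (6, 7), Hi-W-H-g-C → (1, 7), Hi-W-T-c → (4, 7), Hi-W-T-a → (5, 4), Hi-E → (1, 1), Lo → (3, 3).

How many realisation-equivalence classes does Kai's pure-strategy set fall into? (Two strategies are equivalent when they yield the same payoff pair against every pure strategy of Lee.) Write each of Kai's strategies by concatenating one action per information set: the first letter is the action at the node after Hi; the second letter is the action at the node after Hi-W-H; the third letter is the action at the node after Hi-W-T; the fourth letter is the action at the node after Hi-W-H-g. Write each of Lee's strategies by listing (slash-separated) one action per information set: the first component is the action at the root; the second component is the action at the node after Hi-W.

7

Kai has 16 pure strategies: WfcA, WfcC, WfaA, WfaC, WgcA, WgcC, WgaA, WgaC, EfcA, EfcC, EfaA, EfaC, EgcA, EgcC, EgaA, EgaC. Columns: Hi/H, Hi/T, Lo/H, Lo/T.
{WfcA, WfcC} → row (5,3) (4,7) (3,3) (3,3)
{WfaA, WfaC} → row (5,3) (5,4) (3,3) (3,3)
{WgcA} → row (6,7) (4,7) (3,3) (3,3)
{WgcC} → row (1,7) (4,7) (3,3) (3,3)
{WgaA} → row (6,7) (5,4) (3,3) (3,3)
{WgaC} → row (1,7) (5,4) (3,3) (3,3)
{EfcA, EfcC, EfaA, EfaC, EgcA, EgcC, EgaA, EgaC} → row (1,1) (1,1) (3,3) (3,3)
That's 7 distinct rows out of 16 strategies.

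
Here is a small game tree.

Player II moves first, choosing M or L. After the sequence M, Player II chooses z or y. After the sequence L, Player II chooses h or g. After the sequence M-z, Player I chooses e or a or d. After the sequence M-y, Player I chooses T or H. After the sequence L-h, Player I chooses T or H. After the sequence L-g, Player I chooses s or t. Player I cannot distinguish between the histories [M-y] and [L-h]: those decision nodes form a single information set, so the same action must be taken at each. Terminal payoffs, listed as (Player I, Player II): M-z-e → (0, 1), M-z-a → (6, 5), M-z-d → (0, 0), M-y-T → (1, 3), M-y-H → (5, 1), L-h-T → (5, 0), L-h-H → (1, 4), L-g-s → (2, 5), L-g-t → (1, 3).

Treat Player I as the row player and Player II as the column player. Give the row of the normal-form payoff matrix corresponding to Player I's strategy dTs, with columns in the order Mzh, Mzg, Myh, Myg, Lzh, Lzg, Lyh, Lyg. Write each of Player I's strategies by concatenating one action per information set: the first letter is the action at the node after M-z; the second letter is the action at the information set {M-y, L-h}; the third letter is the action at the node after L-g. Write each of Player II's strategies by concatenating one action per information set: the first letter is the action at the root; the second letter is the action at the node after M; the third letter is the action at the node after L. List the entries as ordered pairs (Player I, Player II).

(0,0) (0,0) (1,3) (1,3) (5,0) (2,5) (5,0) (2,5)

vs Mzh: Player II plays M → Player II plays z at [M] → Player I plays d at [M-z] → (0, 0)
vs Mzg: Player II plays M → Player II plays z at [M] → Player I plays d at [M-z] → (0, 0)
vs Myh: Player II plays M → Player II plays y at [M] → Player I plays T at [M-y] → (1, 3)
vs Myg: Player II plays M → Player II plays y at [M] → Player I plays T at [M-y] → (1, 3)
vs Lzh: Player II plays L → Player II plays h at [L] → Player I plays T at [L-h] → (5, 0)
vs Lzg: Player II plays L → Player II plays g at [L] → Player I plays s at [L-g] → (2, 5)
vs Lyh: Player II plays L → Player II plays h at [L] → Player I plays T at [L-h] → (5, 0)
vs Lyg: Player II plays L → Player II plays g at [L] → Player I plays s at [L-g] → (2, 5)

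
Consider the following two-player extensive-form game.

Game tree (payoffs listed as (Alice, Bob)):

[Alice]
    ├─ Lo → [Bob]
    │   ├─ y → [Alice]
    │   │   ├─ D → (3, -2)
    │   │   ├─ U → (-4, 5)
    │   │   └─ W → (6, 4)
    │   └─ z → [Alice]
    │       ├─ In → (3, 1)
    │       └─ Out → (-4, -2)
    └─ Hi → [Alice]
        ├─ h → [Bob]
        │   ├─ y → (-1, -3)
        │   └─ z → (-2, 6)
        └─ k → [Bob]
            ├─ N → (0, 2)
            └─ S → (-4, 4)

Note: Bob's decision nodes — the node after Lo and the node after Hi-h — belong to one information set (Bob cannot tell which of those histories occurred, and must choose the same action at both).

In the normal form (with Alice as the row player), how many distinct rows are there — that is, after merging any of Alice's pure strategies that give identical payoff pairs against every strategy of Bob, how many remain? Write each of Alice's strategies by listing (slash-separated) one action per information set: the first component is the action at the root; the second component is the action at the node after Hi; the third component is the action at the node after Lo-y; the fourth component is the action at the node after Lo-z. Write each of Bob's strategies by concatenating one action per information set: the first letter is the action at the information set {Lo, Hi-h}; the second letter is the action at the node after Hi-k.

Alice has 24 pure strategies: Lo/h/D/In, Lo/h/D/Out, Lo/h/U/In, Lo/h/U/Out, Lo/h/W/In, Lo/h/W/Out, Lo/k/D/In, Lo/k/D/Out, Lo/k/U/In, Lo/k/U/Out, Lo/k/W/In, Lo/k/W/Out, Hi/h/D/In, Hi/h/D/Out, Hi/h/U/In, Hi/h/U/Out, Hi/h/W/In, Hi/h/W/Out, Hi/k/D/In, Hi/k/D/Out, Hi/k/U/In, Hi/k/U/Out, Hi/k/W/In, Hi/k/W/Out. Columns: yN, yS, zN, zS.
{Lo/h/D/In, Lo/k/D/In} → row (3,-2) (3,-2) (3,1) (3,1)
{Lo/h/D/Out, Lo/k/D/Out} → row (3,-2) (3,-2) (-4,-2) (-4,-2)
{Lo/h/U/In, Lo/k/U/In} → row (-4,5) (-4,5) (3,1) (3,1)
{Lo/h/U/Out, Lo/k/U/Out} → row (-4,5) (-4,5) (-4,-2) (-4,-2)
{Lo/h/W/In, Lo/k/W/In} → row (6,4) (6,4) (3,1) (3,1)
{Lo/h/W/Out, Lo/k/W/Out} → row (6,4) (6,4) (-4,-2) (-4,-2)
{Hi/h/D/In, Hi/h/D/Out, Hi/h/U/In, Hi/h/U/Out, Hi/h/W/In, Hi/h/W/Out} → row (-1,-3) (-1,-3) (-2,6) (-2,6)
{Hi/k/D/In, Hi/k/D/Out, Hi/k/U/In, Hi/k/U/Out, Hi/k/W/In, Hi/k/W/Out} → row (0,2) (-4,4) (0,2) (-4,4)
That's 8 distinct rows out of 24 strategies.

8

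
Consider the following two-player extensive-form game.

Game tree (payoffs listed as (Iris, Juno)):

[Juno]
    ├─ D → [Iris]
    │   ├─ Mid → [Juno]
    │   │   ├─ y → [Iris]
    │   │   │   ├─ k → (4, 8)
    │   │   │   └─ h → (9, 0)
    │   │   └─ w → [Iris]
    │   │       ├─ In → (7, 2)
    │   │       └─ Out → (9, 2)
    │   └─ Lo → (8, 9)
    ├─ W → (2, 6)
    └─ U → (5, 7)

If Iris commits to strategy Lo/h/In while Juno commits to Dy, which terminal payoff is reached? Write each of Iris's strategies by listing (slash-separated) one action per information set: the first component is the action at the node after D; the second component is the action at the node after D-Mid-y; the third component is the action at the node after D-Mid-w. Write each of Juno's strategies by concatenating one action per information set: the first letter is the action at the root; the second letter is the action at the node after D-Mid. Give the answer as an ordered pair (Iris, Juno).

(8, 9)

Trace the play path from the root:
  Juno plays D
  Iris plays Lo at [D]
→ terminal payoff (8, 9).
(Iris's choice at the node after D-Mid-y is never reached on this path, so it doesn't affect the outcome.)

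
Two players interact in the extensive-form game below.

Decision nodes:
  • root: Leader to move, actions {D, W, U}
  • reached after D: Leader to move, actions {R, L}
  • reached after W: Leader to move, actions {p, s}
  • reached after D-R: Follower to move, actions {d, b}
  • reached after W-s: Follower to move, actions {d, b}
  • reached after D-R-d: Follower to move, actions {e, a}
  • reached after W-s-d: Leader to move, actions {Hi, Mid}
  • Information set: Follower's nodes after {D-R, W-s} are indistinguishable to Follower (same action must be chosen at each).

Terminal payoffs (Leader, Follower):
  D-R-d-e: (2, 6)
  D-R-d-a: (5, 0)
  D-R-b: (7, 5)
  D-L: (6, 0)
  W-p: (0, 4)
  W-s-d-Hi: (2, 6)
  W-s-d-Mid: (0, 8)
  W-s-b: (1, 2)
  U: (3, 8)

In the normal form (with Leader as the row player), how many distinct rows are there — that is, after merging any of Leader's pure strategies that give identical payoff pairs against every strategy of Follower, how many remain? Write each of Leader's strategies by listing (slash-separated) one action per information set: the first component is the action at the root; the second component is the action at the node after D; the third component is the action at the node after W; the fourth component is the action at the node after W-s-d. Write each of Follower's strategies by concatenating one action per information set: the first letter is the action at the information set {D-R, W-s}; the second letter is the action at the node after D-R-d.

6

Leader has 24 pure strategies: D/R/p/Hi, D/R/p/Mid, D/R/s/Hi, D/R/s/Mid, D/L/p/Hi, D/L/p/Mid, D/L/s/Hi, D/L/s/Mid, W/R/p/Hi, W/R/p/Mid, W/R/s/Hi, W/R/s/Mid, W/L/p/Hi, W/L/p/Mid, W/L/s/Hi, W/L/s/Mid, U/R/p/Hi, U/R/p/Mid, U/R/s/Hi, U/R/s/Mid, U/L/p/Hi, U/L/p/Mid, U/L/s/Hi, U/L/s/Mid. Columns: de, da, be, ba.
{D/R/p/Hi, D/R/p/Mid, D/R/s/Hi, D/R/s/Mid} → row (2,6) (5,0) (7,5) (7,5)
{D/L/p/Hi, D/L/p/Mid, D/L/s/Hi, D/L/s/Mid} → row (6,0) (6,0) (6,0) (6,0)
{W/R/p/Hi, W/R/p/Mid, W/L/p/Hi, W/L/p/Mid} → row (0,4) (0,4) (0,4) (0,4)
{W/R/s/Hi, W/L/s/Hi} → row (2,6) (2,6) (1,2) (1,2)
{W/R/s/Mid, W/L/s/Mid} → row (0,8) (0,8) (1,2) (1,2)
{U/R/p/Hi, U/R/p/Mid, U/R/s/Hi, U/R/s/Mid, U/L/p/Hi, U/L/p/Mid, U/L/s/Hi, U/L/s/Mid} → row (3,8) (3,8) (3,8) (3,8)
That's 6 distinct rows out of 24 strategies.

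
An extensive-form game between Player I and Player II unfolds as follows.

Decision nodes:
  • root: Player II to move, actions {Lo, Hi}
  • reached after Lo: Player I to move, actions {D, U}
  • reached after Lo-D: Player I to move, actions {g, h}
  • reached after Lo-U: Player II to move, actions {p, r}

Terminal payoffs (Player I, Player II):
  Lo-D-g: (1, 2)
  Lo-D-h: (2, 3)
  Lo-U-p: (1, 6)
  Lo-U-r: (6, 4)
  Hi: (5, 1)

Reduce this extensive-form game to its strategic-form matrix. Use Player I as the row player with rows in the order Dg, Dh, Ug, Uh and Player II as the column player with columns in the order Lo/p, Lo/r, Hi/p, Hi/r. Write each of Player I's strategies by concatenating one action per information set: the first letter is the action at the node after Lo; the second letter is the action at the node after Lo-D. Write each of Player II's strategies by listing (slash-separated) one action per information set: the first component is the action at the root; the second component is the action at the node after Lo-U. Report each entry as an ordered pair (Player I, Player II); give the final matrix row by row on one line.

Row Dg: Lo/p→(1,2), Lo/r→(1,2), Hi/p→(5,1), Hi/r→(5,1)
Row Dh: Lo/p→(2,3), Lo/r→(2,3), Hi/p→(5,1), Hi/r→(5,1)
Row Ug: Lo/p→(1,6), Lo/r→(6,4), Hi/p→(5,1), Hi/r→(5,1)
Row Uh: Lo/p→(1,6), Lo/r→(6,4), Hi/p→(5,1), Hi/r→(5,1)

Dg: (1,2) (1,2) (5,1) (5,1) | Dh: (2,3) (2,3) (5,1) (5,1) | Ug: (1,6) (6,4) (5,1) (5,1) | Uh: (1,6) (6,4) (5,1) (5,1)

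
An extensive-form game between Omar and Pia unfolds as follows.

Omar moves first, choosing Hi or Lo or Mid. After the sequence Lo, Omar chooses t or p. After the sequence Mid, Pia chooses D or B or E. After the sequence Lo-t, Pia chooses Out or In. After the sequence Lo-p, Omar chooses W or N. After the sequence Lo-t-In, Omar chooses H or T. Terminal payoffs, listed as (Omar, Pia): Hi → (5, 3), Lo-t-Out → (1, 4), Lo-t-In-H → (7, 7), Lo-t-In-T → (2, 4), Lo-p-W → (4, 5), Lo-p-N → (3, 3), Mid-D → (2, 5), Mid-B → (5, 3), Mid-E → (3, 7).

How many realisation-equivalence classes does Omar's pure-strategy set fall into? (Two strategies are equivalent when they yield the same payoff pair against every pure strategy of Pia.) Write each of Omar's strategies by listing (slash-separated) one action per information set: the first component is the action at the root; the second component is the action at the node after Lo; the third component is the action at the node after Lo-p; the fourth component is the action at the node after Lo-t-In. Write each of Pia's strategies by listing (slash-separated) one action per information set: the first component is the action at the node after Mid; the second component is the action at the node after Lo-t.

6

Omar has 24 pure strategies: Hi/t/W/H, Hi/t/W/T, Hi/t/N/H, Hi/t/N/T, Hi/p/W/H, Hi/p/W/T, Hi/p/N/H, Hi/p/N/T, Lo/t/W/H, Lo/t/W/T, Lo/t/N/H, Lo/t/N/T, Lo/p/W/H, Lo/p/W/T, Lo/p/N/H, Lo/p/N/T, Mid/t/W/H, Mid/t/W/T, Mid/t/N/H, Mid/t/N/T, Mid/p/W/H, Mid/p/W/T, Mid/p/N/H, Mid/p/N/T. Columns: D/Out, D/In, B/Out, B/In, E/Out, E/In.
{Hi/t/W/H, Hi/t/W/T, Hi/t/N/H, Hi/t/N/T, Hi/p/W/H, Hi/p/W/T, Hi/p/N/H, Hi/p/N/T} → row (5,3) (5,3) (5,3) (5,3) (5,3) (5,3)
{Lo/t/W/H, Lo/t/N/H} → row (1,4) (7,7) (1,4) (7,7) (1,4) (7,7)
{Lo/t/W/T, Lo/t/N/T} → row (1,4) (2,4) (1,4) (2,4) (1,4) (2,4)
{Lo/p/W/H, Lo/p/W/T} → row (4,5) (4,5) (4,5) (4,5) (4,5) (4,5)
{Lo/p/N/H, Lo/p/N/T} → row (3,3) (3,3) (3,3) (3,3) (3,3) (3,3)
{Mid/t/W/H, Mid/t/W/T, Mid/t/N/H, Mid/t/N/T, Mid/p/W/H, Mid/p/W/T, Mid/p/N/H, Mid/p/N/T} → row (2,5) (2,5) (5,3) (5,3) (3,7) (3,7)
That's 6 distinct rows out of 24 strategies.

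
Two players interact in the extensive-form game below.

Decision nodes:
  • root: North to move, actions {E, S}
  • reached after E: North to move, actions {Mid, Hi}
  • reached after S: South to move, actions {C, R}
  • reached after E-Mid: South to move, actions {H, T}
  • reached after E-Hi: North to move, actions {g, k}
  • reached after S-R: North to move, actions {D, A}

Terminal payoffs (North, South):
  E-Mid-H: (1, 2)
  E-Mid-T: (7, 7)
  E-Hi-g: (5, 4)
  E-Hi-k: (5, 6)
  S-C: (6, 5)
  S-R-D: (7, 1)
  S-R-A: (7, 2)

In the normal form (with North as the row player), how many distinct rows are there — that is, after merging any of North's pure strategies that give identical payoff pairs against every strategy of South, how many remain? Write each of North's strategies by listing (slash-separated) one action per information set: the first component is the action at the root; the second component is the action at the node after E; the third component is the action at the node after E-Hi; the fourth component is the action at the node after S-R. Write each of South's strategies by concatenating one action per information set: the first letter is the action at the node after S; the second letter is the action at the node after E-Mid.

5

North has 16 pure strategies: E/Mid/g/D, E/Mid/g/A, E/Mid/k/D, E/Mid/k/A, E/Hi/g/D, E/Hi/g/A, E/Hi/k/D, E/Hi/k/A, S/Mid/g/D, S/Mid/g/A, S/Mid/k/D, S/Mid/k/A, S/Hi/g/D, S/Hi/g/A, S/Hi/k/D, S/Hi/k/A. Columns: CH, CT, RH, RT.
{E/Mid/g/D, E/Mid/g/A, E/Mid/k/D, E/Mid/k/A} → row (1,2) (7,7) (1,2) (7,7)
{E/Hi/g/D, E/Hi/g/A} → row (5,4) (5,4) (5,4) (5,4)
{E/Hi/k/D, E/Hi/k/A} → row (5,6) (5,6) (5,6) (5,6)
{S/Mid/g/D, S/Mid/k/D, S/Hi/g/D, S/Hi/k/D} → row (6,5) (6,5) (7,1) (7,1)
{S/Mid/g/A, S/Mid/k/A, S/Hi/g/A, S/Hi/k/A} → row (6,5) (6,5) (7,2) (7,2)
That's 5 distinct rows out of 16 strategies.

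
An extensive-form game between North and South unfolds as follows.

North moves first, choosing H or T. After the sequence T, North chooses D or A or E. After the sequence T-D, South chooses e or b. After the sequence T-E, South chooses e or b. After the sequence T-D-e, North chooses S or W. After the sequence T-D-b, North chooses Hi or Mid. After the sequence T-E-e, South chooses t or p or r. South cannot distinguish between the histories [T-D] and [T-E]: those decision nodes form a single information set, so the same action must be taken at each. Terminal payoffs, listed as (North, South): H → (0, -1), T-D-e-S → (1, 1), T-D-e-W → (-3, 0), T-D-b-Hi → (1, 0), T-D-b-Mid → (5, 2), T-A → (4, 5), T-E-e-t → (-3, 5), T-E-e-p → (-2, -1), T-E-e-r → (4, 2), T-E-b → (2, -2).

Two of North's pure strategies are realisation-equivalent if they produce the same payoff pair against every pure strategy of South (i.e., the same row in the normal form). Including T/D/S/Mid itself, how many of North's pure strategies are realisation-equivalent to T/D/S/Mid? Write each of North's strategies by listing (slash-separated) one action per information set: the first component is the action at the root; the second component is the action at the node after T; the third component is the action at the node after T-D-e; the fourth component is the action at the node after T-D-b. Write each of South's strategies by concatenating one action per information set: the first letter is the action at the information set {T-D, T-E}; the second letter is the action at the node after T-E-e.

Row for T/D/S/Mid (columns et, ep, er, bt, bp, br): (1,1) (1,1) (1,1) (5,2) (5,2) (5,2).
Every one of North's information sets is on the play path for some reply by South when North follows T/D/S/Mid.
Changing the action at any of them therefore changes at least one column, so only T/D/S/Mid itself gives this row.

1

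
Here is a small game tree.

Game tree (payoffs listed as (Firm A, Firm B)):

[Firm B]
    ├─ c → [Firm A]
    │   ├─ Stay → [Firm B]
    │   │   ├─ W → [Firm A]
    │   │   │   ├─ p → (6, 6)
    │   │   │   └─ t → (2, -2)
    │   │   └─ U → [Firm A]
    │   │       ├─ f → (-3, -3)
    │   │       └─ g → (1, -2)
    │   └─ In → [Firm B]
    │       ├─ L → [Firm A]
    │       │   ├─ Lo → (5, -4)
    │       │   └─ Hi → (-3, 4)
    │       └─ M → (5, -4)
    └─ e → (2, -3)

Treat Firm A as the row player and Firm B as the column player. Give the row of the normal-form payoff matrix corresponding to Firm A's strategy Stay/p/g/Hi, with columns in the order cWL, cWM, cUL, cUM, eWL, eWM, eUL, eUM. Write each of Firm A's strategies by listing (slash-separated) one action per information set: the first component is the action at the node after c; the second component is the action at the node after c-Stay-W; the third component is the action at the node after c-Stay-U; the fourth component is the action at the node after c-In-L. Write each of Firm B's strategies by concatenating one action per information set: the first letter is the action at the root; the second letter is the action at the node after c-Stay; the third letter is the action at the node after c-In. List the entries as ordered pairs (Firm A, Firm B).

(6,6) (6,6) (1,-2) (1,-2) (2,-3) (2,-3) (2,-3) (2,-3)

vs cWL: Firm B plays c → Firm A plays Stay at [c] → Firm B plays W at [c-Stay] → Firm A plays p at [c-Stay-W] → (6, 6)
vs cWM: Firm B plays c → Firm A plays Stay at [c] → Firm B plays W at [c-Stay] → Firm A plays p at [c-Stay-W] → (6, 6)
vs cUL: Firm B plays c → Firm A plays Stay at [c] → Firm B plays U at [c-Stay] → Firm A plays g at [c-Stay-U] → (1, -2)
vs cUM: Firm B plays c → Firm A plays Stay at [c] → Firm B plays U at [c-Stay] → Firm A plays g at [c-Stay-U] → (1, -2)
vs eWL: Firm B plays e → (2, -3)
vs eWM: Firm B plays e → (2, -3)
vs eUL: Firm B plays e → (2, -3)
vs eUM: Firm B plays e → (2, -3)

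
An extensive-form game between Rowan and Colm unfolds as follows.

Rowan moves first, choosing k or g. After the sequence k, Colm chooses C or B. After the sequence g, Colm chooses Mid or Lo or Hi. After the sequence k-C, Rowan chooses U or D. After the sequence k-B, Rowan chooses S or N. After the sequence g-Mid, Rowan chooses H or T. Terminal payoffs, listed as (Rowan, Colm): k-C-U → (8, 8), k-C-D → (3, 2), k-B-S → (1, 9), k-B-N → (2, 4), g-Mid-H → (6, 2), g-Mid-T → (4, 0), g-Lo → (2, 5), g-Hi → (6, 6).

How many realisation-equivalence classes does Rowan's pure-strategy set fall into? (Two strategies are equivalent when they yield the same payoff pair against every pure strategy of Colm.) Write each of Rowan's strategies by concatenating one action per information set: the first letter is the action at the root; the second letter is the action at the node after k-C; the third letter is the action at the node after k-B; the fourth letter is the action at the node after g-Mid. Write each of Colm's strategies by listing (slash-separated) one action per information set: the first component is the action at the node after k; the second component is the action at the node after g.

6

Rowan has 16 pure strategies: kUSH, kUST, kUNH, kUNT, kDSH, kDST, kDNH, kDNT, gUSH, gUST, gUNH, gUNT, gDSH, gDST, gDNH, gDNT. Columns: C/Mid, C/Lo, C/Hi, B/Mid, B/Lo, B/Hi.
{kUSH, kUST} → row (8,8) (8,8) (8,8) (1,9) (1,9) (1,9)
{kUNH, kUNT} → row (8,8) (8,8) (8,8) (2,4) (2,4) (2,4)
{kDSH, kDST} → row (3,2) (3,2) (3,2) (1,9) (1,9) (1,9)
{kDNH, kDNT} → row (3,2) (3,2) (3,2) (2,4) (2,4) (2,4)
{gUSH, gUNH, gDSH, gDNH} → row (6,2) (2,5) (6,6) (6,2) (2,5) (6,6)
{gUST, gUNT, gDST, gDNT} → row (4,0) (2,5) (6,6) (4,0) (2,5) (6,6)
That's 6 distinct rows out of 16 strategies.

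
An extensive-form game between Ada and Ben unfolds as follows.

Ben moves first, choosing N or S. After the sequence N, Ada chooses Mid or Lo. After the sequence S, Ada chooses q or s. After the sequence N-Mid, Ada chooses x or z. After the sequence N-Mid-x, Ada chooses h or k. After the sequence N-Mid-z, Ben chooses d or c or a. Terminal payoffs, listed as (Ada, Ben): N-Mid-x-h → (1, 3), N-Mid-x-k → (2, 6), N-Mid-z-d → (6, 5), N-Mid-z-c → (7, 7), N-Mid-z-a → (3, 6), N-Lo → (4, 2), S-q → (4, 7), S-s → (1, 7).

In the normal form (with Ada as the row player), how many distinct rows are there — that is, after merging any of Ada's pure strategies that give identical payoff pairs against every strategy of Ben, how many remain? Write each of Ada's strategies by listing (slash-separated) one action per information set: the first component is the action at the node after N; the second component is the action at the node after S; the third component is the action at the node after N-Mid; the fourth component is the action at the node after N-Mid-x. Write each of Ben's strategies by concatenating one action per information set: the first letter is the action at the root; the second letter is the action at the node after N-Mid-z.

8

Ada has 16 pure strategies: Mid/q/x/h, Mid/q/x/k, Mid/q/z/h, Mid/q/z/k, Mid/s/x/h, Mid/s/x/k, Mid/s/z/h, Mid/s/z/k, Lo/q/x/h, Lo/q/x/k, Lo/q/z/h, Lo/q/z/k, Lo/s/x/h, Lo/s/x/k, Lo/s/z/h, Lo/s/z/k. Columns: Nd, Nc, Na, Sd, Sc, Sa.
{Mid/q/x/h} → row (1,3) (1,3) (1,3) (4,7) (4,7) (4,7)
{Mid/q/x/k} → row (2,6) (2,6) (2,6) (4,7) (4,7) (4,7)
{Mid/q/z/h, Mid/q/z/k} → row (6,5) (7,7) (3,6) (4,7) (4,7) (4,7)
{Mid/s/x/h} → row (1,3) (1,3) (1,3) (1,7) (1,7) (1,7)
{Mid/s/x/k} → row (2,6) (2,6) (2,6) (1,7) (1,7) (1,7)
{Mid/s/z/h, Mid/s/z/k} → row (6,5) (7,7) (3,6) (1,7) (1,7) (1,7)
{Lo/q/x/h, Lo/q/x/k, Lo/q/z/h, Lo/q/z/k} → row (4,2) (4,2) (4,2) (4,7) (4,7) (4,7)
{Lo/s/x/h, Lo/s/x/k, Lo/s/z/h, Lo/s/z/k} → row (4,2) (4,2) (4,2) (1,7) (1,7) (1,7)
That's 8 distinct rows out of 16 strategies.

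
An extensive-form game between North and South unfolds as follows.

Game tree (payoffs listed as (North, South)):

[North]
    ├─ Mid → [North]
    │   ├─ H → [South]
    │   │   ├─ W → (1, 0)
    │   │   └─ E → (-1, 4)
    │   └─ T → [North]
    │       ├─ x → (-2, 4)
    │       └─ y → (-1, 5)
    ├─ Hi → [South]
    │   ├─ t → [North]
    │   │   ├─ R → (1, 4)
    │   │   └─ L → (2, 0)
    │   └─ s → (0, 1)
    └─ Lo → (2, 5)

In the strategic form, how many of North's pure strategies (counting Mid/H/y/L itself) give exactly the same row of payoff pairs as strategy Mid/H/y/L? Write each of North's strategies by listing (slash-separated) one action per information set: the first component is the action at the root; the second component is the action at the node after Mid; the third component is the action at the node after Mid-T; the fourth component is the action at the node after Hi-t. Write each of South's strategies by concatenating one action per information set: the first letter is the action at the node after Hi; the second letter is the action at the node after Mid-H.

4

Row for Mid/H/y/L (columns tW, tE, sW, sE): (1,0) (-1,4) (1,0) (-1,4).
Under Mid/H/y/L, North's choice at the node after Mid-T and at the node after Hi-t can never be reached regardless of what South does, so varying those choices leaves every outcome unchanged.
Holding the reachable choices fixed and varying the unreachable ones freely already gives 2 × 2 = 4 equivalent strategies.
No other strategy reproduces this row, so those 4 are the full class: Mid/H/x/R, Mid/H/x/L, Mid/H/y/R, Mid/H/y/L.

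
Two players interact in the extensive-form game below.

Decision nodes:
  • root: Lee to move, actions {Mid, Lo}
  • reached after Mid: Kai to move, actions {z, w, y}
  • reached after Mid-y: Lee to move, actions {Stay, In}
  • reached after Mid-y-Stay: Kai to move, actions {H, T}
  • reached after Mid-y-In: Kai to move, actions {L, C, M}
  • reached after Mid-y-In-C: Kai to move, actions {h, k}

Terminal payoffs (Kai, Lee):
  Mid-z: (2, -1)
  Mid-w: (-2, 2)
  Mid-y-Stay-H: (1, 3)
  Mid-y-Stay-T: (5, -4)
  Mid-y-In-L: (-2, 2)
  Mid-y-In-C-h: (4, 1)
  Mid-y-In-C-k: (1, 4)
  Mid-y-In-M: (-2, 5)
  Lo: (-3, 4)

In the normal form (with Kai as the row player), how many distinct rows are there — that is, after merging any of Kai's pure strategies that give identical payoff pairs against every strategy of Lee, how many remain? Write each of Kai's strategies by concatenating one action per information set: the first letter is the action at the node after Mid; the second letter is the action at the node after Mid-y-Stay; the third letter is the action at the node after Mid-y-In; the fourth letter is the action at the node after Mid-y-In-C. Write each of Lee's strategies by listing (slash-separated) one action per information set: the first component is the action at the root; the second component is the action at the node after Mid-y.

Kai has 36 pure strategies: zHLh, zHLk, zHCh, zHCk, zHMh, zHMk, zTLh, zTLk, zTCh, zTCk, zTMh, zTMk, wHLh, wHLk, wHCh, wHCk, wHMh, wHMk, wTLh, wTLk, wTCh, wTCk, wTMh, wTMk, yHLh, yHLk, yHCh, yHCk, yHMh, yHMk, yTLh, yTLk, yTCh, yTCk, yTMh, yTMk. Columns: Mid/Stay, Mid/In, Lo/Stay, Lo/In.
{zHLh, zHLk, zHCh, zHCk, zHMh, zHMk, zTLh, zTLk, zTCh, zTCk, zTMh, zTMk} → row (2,-1) (2,-1) (-3,4) (-3,4)
{wHLh, wHLk, wHCh, wHCk, wHMh, wHMk, wTLh, wTLk, wTCh, wTCk, wTMh, wTMk} → row (-2,2) (-2,2) (-3,4) (-3,4)
{yHLh, yHLk} → row (1,3) (-2,2) (-3,4) (-3,4)
{yHCh} → row (1,3) (4,1) (-3,4) (-3,4)
{yHCk} → row (1,3) (1,4) (-3,4) (-3,4)
{yHMh, yHMk} → row (1,3) (-2,5) (-3,4) (-3,4)
{yTLh, yTLk} → row (5,-4) (-2,2) (-3,4) (-3,4)
{yTCh} → row (5,-4) (4,1) (-3,4) (-3,4)
{yTCk} → row (5,-4) (1,4) (-3,4) (-3,4)
{yTMh, yTMk} → row (5,-4) (-2,5) (-3,4) (-3,4)
That's 10 distinct rows out of 36 strategies.

10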